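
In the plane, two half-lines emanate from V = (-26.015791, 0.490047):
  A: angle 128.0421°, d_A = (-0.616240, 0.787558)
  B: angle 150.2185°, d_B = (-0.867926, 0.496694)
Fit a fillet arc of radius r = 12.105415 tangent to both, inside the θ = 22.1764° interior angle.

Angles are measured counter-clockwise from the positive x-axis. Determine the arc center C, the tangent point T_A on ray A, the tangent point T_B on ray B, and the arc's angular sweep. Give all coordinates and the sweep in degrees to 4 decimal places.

center=(-73.6142,41.6770) T_A=(-64.0804,49.1368) T_B=(-79.6268,31.1704) sweep=157.8236

bisector direction at 139.1303° = (-0.756200,0.654341)
center distance |VC| = r/sin(θ/2) = 12.105415/sin(11.0882°) = 62.944173
C = V + |VC|·bis = (-73.6142,41.6770)
T_A = V + ((C−V)·d_A)·d_A = V + 61.7691·d_A = (-64.0804,49.1368)
T_B = V + ((C−V)·d_B)·d_B = V + 61.7691·d_B = (-79.6268,31.1704)
sweep = 180° − θ = 157.8236°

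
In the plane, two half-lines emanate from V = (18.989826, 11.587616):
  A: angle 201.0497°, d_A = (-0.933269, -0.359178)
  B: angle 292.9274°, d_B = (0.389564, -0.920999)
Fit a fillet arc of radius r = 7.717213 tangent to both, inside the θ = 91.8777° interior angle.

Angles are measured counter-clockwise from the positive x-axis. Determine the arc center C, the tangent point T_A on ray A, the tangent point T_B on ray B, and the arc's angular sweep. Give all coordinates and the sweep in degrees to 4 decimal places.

center=(14.7917,1.7029) T_A=(12.0198,8.9051) T_B=(21.8992,4.7093) sweep=88.1223

bisector direction at 246.9886° = (-0.390915,-0.920427)
center distance |VC| = r/sin(θ/2) = 7.717213/sin(45.9389°) = 10.739263
C = V + |VC|·bis = (14.7917,1.7029)
T_A = V + ((C−V)·d_A)·d_A = V + 7.4684·d_A = (12.0198,8.9051)
T_B = V + ((C−V)·d_B)·d_B = V + 7.4684·d_B = (21.8992,4.7093)
sweep = 180° − θ = 88.1223°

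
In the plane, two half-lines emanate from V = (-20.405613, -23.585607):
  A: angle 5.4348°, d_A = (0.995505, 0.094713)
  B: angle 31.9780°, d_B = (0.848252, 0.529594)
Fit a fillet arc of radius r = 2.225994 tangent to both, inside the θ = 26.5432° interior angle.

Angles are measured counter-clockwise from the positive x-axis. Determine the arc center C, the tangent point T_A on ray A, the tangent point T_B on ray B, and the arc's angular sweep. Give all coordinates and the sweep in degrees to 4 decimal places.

bisector direction at 18.7064° = (0.947174,0.320719)
center distance |VC| = r/sin(θ/2) = 2.225994/sin(13.2716°) = 9.696476
C = V + |VC|·bis = (-11.2214,-20.4758)
T_A = V + ((C−V)·d_A)·d_A = V + 9.4375·d_A = (-11.0105,-22.6918)
T_B = V + ((C−V)·d_B)·d_B = V + 9.4375·d_B = (-12.4002,-18.5876)
sweep = 180° − θ = 153.4568°

center=(-11.2214,-20.4758) T_A=(-11.0105,-22.6918) T_B=(-12.4002,-18.5876) sweep=153.4568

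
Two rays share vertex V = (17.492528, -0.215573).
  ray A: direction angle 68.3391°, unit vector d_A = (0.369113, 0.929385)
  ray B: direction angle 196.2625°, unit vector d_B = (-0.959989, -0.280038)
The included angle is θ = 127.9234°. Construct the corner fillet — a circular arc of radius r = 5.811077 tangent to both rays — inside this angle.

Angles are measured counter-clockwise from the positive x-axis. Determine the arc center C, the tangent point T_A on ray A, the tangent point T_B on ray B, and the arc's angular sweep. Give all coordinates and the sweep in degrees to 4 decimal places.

bisector direction at 132.3008° = (-0.673023,0.739622)
center distance |VC| = r/sin(θ/2) = 5.811077/sin(63.9617°) = 6.467526
C = V + |VC|·bis = (13.1397,4.5679)
T_A = V + ((C−V)·d_A)·d_A = V + 2.8391·d_A = (18.5405,2.4230)
T_B = V + ((C−V)·d_B)·d_B = V + 2.8391·d_B = (14.7671,-1.0106)
sweep = 180° − θ = 52.0766°

center=(13.1397,4.5679) T_A=(18.5405,2.4230) T_B=(14.7671,-1.0106) sweep=52.0766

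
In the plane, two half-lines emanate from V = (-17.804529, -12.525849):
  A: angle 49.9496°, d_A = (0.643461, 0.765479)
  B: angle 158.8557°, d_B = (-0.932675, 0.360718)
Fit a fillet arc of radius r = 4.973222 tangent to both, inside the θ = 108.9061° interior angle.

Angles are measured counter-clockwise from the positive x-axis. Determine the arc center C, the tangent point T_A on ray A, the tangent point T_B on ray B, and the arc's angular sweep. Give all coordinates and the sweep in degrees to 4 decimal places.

bisector direction at 104.4026° = (-0.248735,0.968572)
center distance |VC| = r/sin(θ/2) = 4.973222/sin(54.4530°) = 6.112317
C = V + |VC|·bis = (-19.3249,-6.6056)
T_A = V + ((C−V)·d_A)·d_A = V + 3.5535·d_A = (-15.5180,-9.8057)
T_B = V + ((C−V)·d_B)·d_B = V + 3.5535·d_B = (-21.1188,-11.2440)
sweep = 180° − θ = 71.0939°

center=(-19.3249,-6.6056) T_A=(-15.5180,-9.8057) T_B=(-21.1188,-11.2440) sweep=71.0939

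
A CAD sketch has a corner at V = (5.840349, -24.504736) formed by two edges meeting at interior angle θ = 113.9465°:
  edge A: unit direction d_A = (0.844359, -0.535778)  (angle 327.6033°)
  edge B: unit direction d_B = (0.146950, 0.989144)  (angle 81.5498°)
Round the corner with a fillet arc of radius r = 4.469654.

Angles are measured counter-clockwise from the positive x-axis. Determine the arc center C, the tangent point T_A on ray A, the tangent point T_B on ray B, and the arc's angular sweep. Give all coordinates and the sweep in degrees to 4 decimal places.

center=(10.6885,-22.2875) T_A=(8.2937,-26.0615) T_B=(6.2673,-21.6307) sweep=66.0535

bisector direction at 24.5765° = (0.909406,0.415909)
center distance |VC| = r/sin(θ/2) = 4.469654/sin(56.9733°) = 5.331068
C = V + |VC|·bis = (10.6885,-22.2875)
T_A = V + ((C−V)·d_A)·d_A = V + 2.9056·d_A = (8.2937,-26.0615)
T_B = V + ((C−V)·d_B)·d_B = V + 2.9056·d_B = (6.2673,-21.6307)
sweep = 180° − θ = 66.0535°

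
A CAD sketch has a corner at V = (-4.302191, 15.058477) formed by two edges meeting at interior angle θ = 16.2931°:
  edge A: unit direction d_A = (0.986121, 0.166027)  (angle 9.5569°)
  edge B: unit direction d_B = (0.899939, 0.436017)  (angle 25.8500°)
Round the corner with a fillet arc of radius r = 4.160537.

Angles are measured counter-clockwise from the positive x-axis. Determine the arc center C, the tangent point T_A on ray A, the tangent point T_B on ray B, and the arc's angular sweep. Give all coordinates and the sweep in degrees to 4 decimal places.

center=(23.6678,23.9867) T_A=(24.3586,19.8839) T_B=(21.8538,27.7309) sweep=163.7069

bisector direction at 17.7035° = (0.952643,0.304090)
center distance |VC| = r/sin(θ/2) = 4.160537/sin(8.1465°) = 29.360442
C = V + |VC|·bis = (23.6678,23.9867)
T_A = V + ((C−V)·d_A)·d_A = V + 29.0642·d_A = (24.3586,19.8839)
T_B = V + ((C−V)·d_B)·d_B = V + 29.0642·d_B = (21.8538,27.7309)
sweep = 180° − θ = 163.7069°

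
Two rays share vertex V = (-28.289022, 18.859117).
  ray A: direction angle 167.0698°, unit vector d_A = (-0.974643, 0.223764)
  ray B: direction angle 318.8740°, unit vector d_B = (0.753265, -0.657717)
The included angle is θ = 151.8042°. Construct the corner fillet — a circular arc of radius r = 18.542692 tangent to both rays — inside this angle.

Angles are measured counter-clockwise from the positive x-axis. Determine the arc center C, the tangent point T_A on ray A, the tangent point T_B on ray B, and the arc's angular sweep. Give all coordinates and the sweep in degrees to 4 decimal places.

bisector direction at 242.9719° = (-0.454427,-0.890784)
center distance |VC| = r/sin(θ/2) = 18.542692/sin(75.9021°) = 19.118524
C = V + |VC|·bis = (-36.9770,1.8286)
T_A = V + ((C−V)·d_A)·d_A = V + 4.6569·d_A = (-32.8278,19.9012)
T_B = V + ((C−V)·d_B)·d_B = V + 4.6569·d_B = (-24.7812,15.7962)
sweep = 180° − θ = 28.1958°

center=(-36.9770,1.8286) T_A=(-32.8278,19.9012) T_B=(-24.7812,15.7962) sweep=28.1958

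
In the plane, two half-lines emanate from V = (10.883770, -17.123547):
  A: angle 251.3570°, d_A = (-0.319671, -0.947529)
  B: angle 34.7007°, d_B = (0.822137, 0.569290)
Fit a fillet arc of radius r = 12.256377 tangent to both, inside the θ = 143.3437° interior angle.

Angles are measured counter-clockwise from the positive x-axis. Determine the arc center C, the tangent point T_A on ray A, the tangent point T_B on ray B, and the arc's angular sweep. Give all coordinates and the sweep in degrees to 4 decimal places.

bisector direction at 323.0288° = (0.798938,-0.601413)
center distance |VC| = r/sin(θ/2) = 12.256377/sin(71.6719°) = 12.911356
C = V + |VC|·bis = (21.1991,-24.8886)
T_A = V + ((C−V)·d_A)·d_A = V + 4.0601·d_A = (9.5859,-20.9706)
T_B = V + ((C−V)·d_B)·d_B = V + 4.0601·d_B = (14.2217,-14.8122)
sweep = 180° − θ = 36.6563°

center=(21.1991,-24.8886) T_A=(9.5859,-20.9706) T_B=(14.2217,-14.8122) sweep=36.6563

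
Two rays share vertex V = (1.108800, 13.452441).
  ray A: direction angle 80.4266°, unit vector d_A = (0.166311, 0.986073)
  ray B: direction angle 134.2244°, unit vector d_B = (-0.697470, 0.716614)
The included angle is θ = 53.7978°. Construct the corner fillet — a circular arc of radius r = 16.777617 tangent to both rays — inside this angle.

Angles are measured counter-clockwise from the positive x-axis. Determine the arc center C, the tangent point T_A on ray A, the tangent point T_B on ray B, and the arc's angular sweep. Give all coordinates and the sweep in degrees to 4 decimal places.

bisector direction at 107.3255° = (-0.297800,0.954628)
center distance |VC| = r/sin(θ/2) = 16.777617/sin(26.8989°) = 37.084361
C = V + |VC|·bis = (-9.9349,48.8542)
T_A = V + ((C−V)·d_A)·d_A = V + 33.0721·d_A = (6.6090,46.0639)
T_B = V + ((C−V)·d_B)·d_B = V + 33.0721·d_B = (-21.9580,37.1523)
sweep = 180° − θ = 126.2022°

center=(-9.9349,48.8542) T_A=(6.6090,46.0639) T_B=(-21.9580,37.1523) sweep=126.2022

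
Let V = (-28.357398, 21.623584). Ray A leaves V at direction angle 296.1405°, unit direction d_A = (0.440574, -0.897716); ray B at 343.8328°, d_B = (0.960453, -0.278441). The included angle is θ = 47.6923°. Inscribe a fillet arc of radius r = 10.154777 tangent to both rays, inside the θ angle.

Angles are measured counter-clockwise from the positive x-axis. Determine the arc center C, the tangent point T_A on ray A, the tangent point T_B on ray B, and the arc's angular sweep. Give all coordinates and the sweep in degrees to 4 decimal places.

center=(-9.1196,5.4735) T_A=(-18.2357,0.9996) T_B=(-6.2921,15.2267) sweep=132.3077

bisector direction at 319.9866° = (0.765895,-0.642966)
center distance |VC| = r/sin(θ/2) = 10.154777/sin(23.8462°) = 25.118045
C = V + |VC|·bis = (-9.1196,5.4735)
T_A = V + ((C−V)·d_A)·d_A = V + 22.9738·d_A = (-18.2357,0.9996)
T_B = V + ((C−V)·d_B)·d_B = V + 22.9738·d_B = (-6.2921,15.2267)
sweep = 180° − θ = 132.3077°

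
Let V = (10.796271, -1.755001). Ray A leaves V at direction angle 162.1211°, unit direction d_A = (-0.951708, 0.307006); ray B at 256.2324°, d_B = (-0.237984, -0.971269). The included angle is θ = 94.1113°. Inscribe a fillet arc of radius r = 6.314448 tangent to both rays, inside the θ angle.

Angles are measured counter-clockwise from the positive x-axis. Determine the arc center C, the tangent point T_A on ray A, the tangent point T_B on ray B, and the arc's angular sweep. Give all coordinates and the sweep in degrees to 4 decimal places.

bisector direction at 209.1768° = (-0.873120,-0.487505)
center distance |VC| = r/sin(θ/2) = 6.314448/sin(47.0556°) = 8.626109
C = V + |VC|·bis = (3.2646,-5.9603)
T_A = V + ((C−V)·d_A)·d_A = V + 5.8769·d_A = (5.2032,0.0492)
T_B = V + ((C−V)·d_B)·d_B = V + 5.8769·d_B = (9.3977,-7.4630)
sweep = 180° − θ = 85.8887°

center=(3.2646,-5.9603) T_A=(5.2032,0.0492) T_B=(9.3977,-7.4630) sweep=85.8887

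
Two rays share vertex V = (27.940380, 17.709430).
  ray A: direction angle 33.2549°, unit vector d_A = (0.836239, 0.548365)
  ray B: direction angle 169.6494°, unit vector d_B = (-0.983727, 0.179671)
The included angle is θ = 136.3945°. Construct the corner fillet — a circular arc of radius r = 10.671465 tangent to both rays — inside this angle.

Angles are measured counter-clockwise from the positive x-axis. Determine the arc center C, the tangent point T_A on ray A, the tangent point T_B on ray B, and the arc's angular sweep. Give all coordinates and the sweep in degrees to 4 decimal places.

bisector direction at 101.4522° = (-0.198549,0.980091)
center distance |VC| = r/sin(θ/2) = 10.671465/sin(68.1972°) = 11.493627
C = V + |VC|·bis = (25.6583,28.9742)
T_A = V + ((C−V)·d_A)·d_A = V + 4.2689·d_A = (31.5102,20.0503)
T_B = V + ((C−V)·d_B)·d_B = V + 4.2689·d_B = (23.7410,18.4764)
sweep = 180° − θ = 43.6055°

center=(25.6583,28.9742) T_A=(31.5102,20.0503) T_B=(23.7410,18.4764) sweep=43.6055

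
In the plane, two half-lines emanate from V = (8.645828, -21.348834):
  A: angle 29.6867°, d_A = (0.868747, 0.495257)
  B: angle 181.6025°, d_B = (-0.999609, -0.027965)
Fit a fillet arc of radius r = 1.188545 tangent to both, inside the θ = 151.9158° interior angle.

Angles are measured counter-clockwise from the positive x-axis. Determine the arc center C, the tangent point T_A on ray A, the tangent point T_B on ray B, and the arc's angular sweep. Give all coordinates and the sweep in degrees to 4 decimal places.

center=(8.3154,-20.1691) T_A=(8.9041,-21.2016) T_B=(8.3487,-21.3571) sweep=28.0842

bisector direction at 105.6446° = (-0.269669,0.962953)
center distance |VC| = r/sin(θ/2) = 1.188545/sin(75.9579°) = 1.225155
C = V + |VC|·bis = (8.3154,-20.1691)
T_A = V + ((C−V)·d_A)·d_A = V + 0.2973·d_A = (8.9041,-21.2016)
T_B = V + ((C−V)·d_B)·d_B = V + 0.2973·d_B = (8.3487,-21.3571)
sweep = 180° − θ = 28.0842°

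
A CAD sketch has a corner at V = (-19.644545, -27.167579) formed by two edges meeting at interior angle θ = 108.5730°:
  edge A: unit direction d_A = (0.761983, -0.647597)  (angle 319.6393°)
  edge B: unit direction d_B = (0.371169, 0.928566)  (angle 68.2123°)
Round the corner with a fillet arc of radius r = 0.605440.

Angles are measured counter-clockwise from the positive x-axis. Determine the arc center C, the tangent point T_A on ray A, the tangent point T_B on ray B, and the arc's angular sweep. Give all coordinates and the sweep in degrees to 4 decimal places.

center=(-18.9208,-26.9881) T_A=(-19.3129,-27.4495) T_B=(-19.4830,-26.7634) sweep=71.4270

bisector direction at 13.9258° = (0.970608,0.240665)
center distance |VC| = r/sin(θ/2) = 0.605440/sin(54.2865°) = 0.745665
C = V + |VC|·bis = (-18.9208,-26.9881)
T_A = V + ((C−V)·d_A)·d_A = V + 0.4353·d_A = (-19.3129,-27.4495)
T_B = V + ((C−V)·d_B)·d_B = V + 0.4353·d_B = (-19.4830,-26.7634)
sweep = 180° − θ = 71.4270°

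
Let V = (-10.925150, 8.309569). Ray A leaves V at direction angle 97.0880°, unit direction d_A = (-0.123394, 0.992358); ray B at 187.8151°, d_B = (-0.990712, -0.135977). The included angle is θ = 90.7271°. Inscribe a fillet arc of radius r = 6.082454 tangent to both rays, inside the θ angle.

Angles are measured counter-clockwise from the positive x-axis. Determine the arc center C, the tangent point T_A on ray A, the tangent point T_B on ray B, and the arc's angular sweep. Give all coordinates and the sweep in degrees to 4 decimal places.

bisector direction at 142.4515° = (-0.792838,0.609432)
center distance |VC| = r/sin(θ/2) = 6.082454/sin(45.3635°) = 8.547824
C = V + |VC|·bis = (-17.7022,13.5189)
T_A = V + ((C−V)·d_A)·d_A = V + 6.0058·d_A = (-11.6662,14.2694)
T_B = V + ((C−V)·d_B)·d_B = V + 6.0058·d_B = (-16.8751,7.4929)
sweep = 180° − θ = 89.2729°

center=(-17.7022,13.5189) T_A=(-11.6662,14.2694) T_B=(-16.8751,7.4929) sweep=89.2729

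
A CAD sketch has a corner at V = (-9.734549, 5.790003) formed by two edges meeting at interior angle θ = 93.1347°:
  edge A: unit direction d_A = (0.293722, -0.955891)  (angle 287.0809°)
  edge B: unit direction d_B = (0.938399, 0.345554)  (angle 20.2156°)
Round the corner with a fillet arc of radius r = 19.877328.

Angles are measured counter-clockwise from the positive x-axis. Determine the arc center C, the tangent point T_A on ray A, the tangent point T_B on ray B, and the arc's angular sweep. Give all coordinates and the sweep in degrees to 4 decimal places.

bisector direction at 333.6483° = (0.896086,-0.443881)
center distance |VC| = r/sin(θ/2) = 19.877328/sin(46.5673°) = 27.372339
C = V + |VC|·bis = (14.7934,-6.3601)
T_A = V + ((C−V)·d_A)·d_A = V + 18.8185·d_A = (-4.2071,-12.1985)
T_B = V + ((C−V)·d_B)·d_B = V + 18.8185·d_B = (7.9247,12.2928)
sweep = 180° − θ = 86.8653°

center=(14.7934,-6.3601) T_A=(-4.2071,-12.1985) T_B=(7.9247,12.2928) sweep=86.8653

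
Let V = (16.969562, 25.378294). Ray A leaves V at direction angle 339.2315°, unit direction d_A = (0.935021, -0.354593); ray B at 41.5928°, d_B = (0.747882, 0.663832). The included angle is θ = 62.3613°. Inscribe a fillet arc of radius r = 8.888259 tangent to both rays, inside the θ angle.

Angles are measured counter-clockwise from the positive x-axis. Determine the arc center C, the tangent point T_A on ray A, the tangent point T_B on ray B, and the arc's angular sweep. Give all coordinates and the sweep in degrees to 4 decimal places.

bisector direction at 10.4121° = (0.983533,0.180728)
center distance |VC| = r/sin(θ/2) = 8.888259/sin(31.1806°) = 17.167481
C = V + |VC|·bis = (33.8543,28.4809)
T_A = V + ((C−V)·d_A)·d_A = V + 14.6875·d_A = (30.7026,20.1702)
T_B = V + ((C−V)·d_B)·d_B = V + 14.6875·d_B = (27.9540,35.1283)
sweep = 180° − θ = 117.6387°

center=(33.8543,28.4809) T_A=(30.7026,20.1702) T_B=(27.9540,35.1283) sweep=117.6387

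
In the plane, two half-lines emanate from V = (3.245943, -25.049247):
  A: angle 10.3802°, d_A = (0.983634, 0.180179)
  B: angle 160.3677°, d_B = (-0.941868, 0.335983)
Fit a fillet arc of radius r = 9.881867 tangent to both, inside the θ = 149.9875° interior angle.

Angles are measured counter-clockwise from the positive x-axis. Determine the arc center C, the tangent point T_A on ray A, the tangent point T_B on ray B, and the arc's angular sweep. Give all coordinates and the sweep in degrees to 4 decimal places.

center=(4.0711,-14.8518) T_A=(5.8516,-24.5720) T_B=(0.7509,-24.1592) sweep=30.0125

bisector direction at 85.3740° = (0.080652,0.996742)
center distance |VC| = r/sin(θ/2) = 9.881867/sin(74.9938°) = 10.230761
C = V + |VC|·bis = (4.0711,-14.8518)
T_A = V + ((C−V)·d_A)·d_A = V + 2.6490·d_A = (5.8516,-24.5720)
T_B = V + ((C−V)·d_B)·d_B = V + 2.6490·d_B = (0.7509,-24.1592)
sweep = 180° − θ = 30.0125°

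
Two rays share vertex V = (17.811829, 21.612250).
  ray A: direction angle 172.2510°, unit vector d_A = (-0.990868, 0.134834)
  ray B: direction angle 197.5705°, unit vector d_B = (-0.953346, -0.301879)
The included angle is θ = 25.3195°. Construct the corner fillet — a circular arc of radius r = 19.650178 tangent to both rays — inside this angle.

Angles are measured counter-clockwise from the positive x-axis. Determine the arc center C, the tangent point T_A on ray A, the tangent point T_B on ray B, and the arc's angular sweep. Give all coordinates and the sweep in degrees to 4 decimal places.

bisector direction at 184.9108° = (-0.996329,-0.085604)
center distance |VC| = r/sin(θ/2) = 19.650178/sin(12.6598°) = 89.660990
C = V + |VC|·bis = (-71.5200,13.9369)
T_A = V + ((C−V)·d_A)·d_A = V + 87.4812·d_A = (-68.8705,33.4077)
T_B = V + ((C−V)·d_B)·d_B = V + 87.4812·d_B = (-65.5881,-4.7965)
sweep = 180° − θ = 154.6805°

center=(-71.5200,13.9369) T_A=(-68.8705,33.4077) T_B=(-65.5881,-4.7965) sweep=154.6805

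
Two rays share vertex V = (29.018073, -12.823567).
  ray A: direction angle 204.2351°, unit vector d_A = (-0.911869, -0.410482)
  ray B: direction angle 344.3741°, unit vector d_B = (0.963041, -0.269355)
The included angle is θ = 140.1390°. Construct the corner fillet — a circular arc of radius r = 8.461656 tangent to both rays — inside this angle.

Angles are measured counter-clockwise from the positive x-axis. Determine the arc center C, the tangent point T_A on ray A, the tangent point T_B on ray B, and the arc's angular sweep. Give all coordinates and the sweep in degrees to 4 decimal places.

bisector direction at 274.3046° = (0.075059,-0.997179)
center distance |VC| = r/sin(θ/2) = 8.461656/sin(70.0695°) = 9.000739
C = V + |VC|·bis = (29.6937,-21.7989)
T_A = V + ((C−V)·d_A)·d_A = V + 3.0682·d_A = (26.2203,-14.0830)
T_B = V + ((C−V)·d_B)·d_B = V + 3.0682·d_B = (31.9728,-13.6500)
sweep = 180° − θ = 39.8610°

center=(29.6937,-21.7989) T_A=(26.2203,-14.0830) T_B=(31.9728,-13.6500) sweep=39.8610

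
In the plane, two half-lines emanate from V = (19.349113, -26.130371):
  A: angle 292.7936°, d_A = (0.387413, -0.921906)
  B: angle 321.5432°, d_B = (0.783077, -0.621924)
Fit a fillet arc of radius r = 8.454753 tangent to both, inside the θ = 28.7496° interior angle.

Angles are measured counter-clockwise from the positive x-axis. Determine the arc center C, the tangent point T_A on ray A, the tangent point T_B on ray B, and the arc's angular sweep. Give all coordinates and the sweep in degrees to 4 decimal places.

center=(39.9241,-53.2680) T_A=(32.1296,-56.5434) T_B=(45.1823,-46.6472) sweep=151.2504

bisector direction at 307.1684° = (0.604160,-0.796863)
center distance |VC| = r/sin(θ/2) = 8.454753/sin(14.3748°) = 34.055513
C = V + |VC|·bis = (39.9241,-53.2680)
T_A = V + ((C−V)·d_A)·d_A = V + 32.9893·d_A = (32.1296,-56.5434)
T_B = V + ((C−V)·d_B)·d_B = V + 32.9893·d_B = (45.1823,-46.6472)
sweep = 180° − θ = 151.2504°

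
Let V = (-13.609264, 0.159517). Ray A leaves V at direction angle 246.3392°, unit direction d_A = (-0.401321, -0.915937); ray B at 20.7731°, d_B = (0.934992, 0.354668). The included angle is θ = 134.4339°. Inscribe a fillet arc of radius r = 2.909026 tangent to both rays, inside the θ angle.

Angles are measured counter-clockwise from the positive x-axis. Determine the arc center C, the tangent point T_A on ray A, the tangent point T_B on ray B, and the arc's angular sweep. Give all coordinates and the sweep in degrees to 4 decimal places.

bisector direction at 313.5562° = (0.689065,-0.724699)
center distance |VC| = r/sin(θ/2) = 2.909026/sin(67.2169°) = 3.155202
C = V + |VC|·bis = (-11.4351,-2.1271)
T_A = V + ((C−V)·d_A)·d_A = V + 1.2218·d_A = (-14.0996,-0.9596)
T_B = V + ((C−V)·d_B)·d_B = V + 1.2218·d_B = (-12.4669,0.5929)
sweep = 180° − θ = 45.5661°

center=(-11.4351,-2.1271) T_A=(-14.0996,-0.9596) T_B=(-12.4669,0.5929) sweep=45.5661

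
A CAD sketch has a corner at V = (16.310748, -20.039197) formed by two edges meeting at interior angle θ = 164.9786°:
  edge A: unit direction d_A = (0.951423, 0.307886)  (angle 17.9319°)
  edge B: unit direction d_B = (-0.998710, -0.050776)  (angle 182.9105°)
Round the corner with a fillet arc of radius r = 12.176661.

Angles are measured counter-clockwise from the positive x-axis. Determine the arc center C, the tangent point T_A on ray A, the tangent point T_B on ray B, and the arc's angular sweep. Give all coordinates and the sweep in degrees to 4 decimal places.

center=(14.0891,-7.9598) T_A=(17.8382,-19.5449) T_B=(14.7074,-20.1207) sweep=15.0214

bisector direction at 100.4212° = (-0.180883,0.983505)
center distance |VC| = r/sin(θ/2) = 12.176661/sin(82.4893°) = 12.282035
C = V + |VC|·bis = (14.0891,-7.9598)
T_A = V + ((C−V)·d_A)·d_A = V + 1.6054·d_A = (17.8382,-19.5449)
T_B = V + ((C−V)·d_B)·d_B = V + 1.6054·d_B = (14.7074,-20.1207)
sweep = 180° − θ = 15.0214°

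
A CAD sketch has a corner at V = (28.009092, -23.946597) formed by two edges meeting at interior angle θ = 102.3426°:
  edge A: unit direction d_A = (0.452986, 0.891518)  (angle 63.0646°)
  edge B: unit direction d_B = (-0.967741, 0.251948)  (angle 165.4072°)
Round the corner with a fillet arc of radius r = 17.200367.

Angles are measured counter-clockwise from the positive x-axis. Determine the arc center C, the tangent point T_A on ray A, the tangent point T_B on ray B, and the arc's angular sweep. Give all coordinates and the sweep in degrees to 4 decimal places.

center=(18.9456,-3.8132) T_A=(34.2801,-11.6047) T_B=(14.6120,-20.4587) sweep=77.6574

bisector direction at 114.2359° = (-0.410494,0.911863)
center distance |VC| = r/sin(θ/2) = 17.200367/sin(51.1713°) = 22.079380
C = V + |VC|·bis = (18.9456,-3.8132)
T_A = V + ((C−V)·d_A)·d_A = V + 13.8436·d_A = (34.2801,-11.6047)
T_B = V + ((C−V)·d_B)·d_B = V + 13.8436·d_B = (14.6120,-20.4587)
sweep = 180° − θ = 77.6574°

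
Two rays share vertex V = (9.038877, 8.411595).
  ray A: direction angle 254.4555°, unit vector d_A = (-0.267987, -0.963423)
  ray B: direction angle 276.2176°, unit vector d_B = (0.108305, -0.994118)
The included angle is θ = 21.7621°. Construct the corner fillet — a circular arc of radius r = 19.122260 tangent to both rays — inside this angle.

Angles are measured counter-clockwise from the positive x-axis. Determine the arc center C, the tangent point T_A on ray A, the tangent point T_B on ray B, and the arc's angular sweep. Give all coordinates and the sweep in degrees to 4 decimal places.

bisector direction at 265.3366° = (-0.081303,-0.996689)
center distance |VC| = r/sin(θ/2) = 19.122260/sin(10.8811°) = 101.298899
C = V + |VC|·bis = (0.8030,-92.5519)
T_A = V + ((C−V)·d_A)·d_A = V + 99.4777·d_A = (-17.6198,-87.4274)
T_B = V + ((C−V)·d_B)·d_B = V + 99.4777·d_B = (19.8128,-90.4809)
sweep = 180° − θ = 158.2379°

center=(0.8030,-92.5519) T_A=(-17.6198,-87.4274) T_B=(19.8128,-90.4809) sweep=158.2379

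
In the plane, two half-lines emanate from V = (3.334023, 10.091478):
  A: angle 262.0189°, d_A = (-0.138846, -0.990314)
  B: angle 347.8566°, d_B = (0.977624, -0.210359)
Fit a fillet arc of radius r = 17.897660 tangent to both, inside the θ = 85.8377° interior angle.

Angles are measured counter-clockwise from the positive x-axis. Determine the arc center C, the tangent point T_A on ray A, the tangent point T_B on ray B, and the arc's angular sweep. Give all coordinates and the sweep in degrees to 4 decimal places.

bisector direction at 304.9377° = (0.572686,-0.819775)
center distance |VC| = r/sin(θ/2) = 17.897660/sin(42.9188°) = 26.282912
C = V + |VC|·bis = (18.3859,-11.4546)
T_A = V + ((C−V)·d_A)·d_A = V + 19.2475·d_A = (0.6616,-8.9696)
T_B = V + ((C−V)·d_B)·d_B = V + 19.2475·d_B = (22.1508,6.0426)
sweep = 180° − θ = 94.1623°

center=(18.3859,-11.4546) T_A=(0.6616,-8.9696) T_B=(22.1508,6.0426) sweep=94.1623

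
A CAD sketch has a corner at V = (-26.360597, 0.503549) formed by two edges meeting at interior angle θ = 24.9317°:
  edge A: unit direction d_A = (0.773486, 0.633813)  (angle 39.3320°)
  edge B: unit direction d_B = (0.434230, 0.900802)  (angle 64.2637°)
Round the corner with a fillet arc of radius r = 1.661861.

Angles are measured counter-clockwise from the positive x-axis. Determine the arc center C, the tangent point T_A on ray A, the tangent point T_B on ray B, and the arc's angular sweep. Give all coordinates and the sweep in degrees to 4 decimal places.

center=(-21.5993,6.5536) T_A=(-20.5460,5.2682) T_B=(-23.0963,7.2752) sweep=155.0683

bisector direction at 51.7979° = (0.618438,0.785834)
center distance |VC| = r/sin(θ/2) = 1.661861/sin(12.4658°) = 7.698874
C = V + |VC|·bis = (-21.5993,6.5536)
T_A = V + ((C−V)·d_A)·d_A = V + 7.5174·d_A = (-20.5460,5.2682)
T_B = V + ((C−V)·d_B)·d_B = V + 7.5174·d_B = (-23.0963,7.2752)
sweep = 180° − θ = 155.0683°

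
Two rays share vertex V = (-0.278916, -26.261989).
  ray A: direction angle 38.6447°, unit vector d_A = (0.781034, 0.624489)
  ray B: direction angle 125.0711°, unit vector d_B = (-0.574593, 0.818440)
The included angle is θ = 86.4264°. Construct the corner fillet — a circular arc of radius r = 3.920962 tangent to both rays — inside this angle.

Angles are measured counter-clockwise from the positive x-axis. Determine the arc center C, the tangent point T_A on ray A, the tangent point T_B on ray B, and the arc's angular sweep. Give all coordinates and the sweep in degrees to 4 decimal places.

bisector direction at 81.8579° = (0.141629,0.989920)
center distance |VC| = r/sin(θ/2) = 3.920962/sin(43.2132°) = 5.726414
C = V + |VC|·bis = (0.5321,-20.5933)
T_A = V + ((C−V)·d_A)·d_A = V + 4.1735·d_A = (2.9807,-23.6557)
T_B = V + ((C−V)·d_B)·d_B = V + 4.1735·d_B = (-2.6770,-22.8463)
sweep = 180° − θ = 93.5736°

center=(0.5321,-20.5933) T_A=(2.9807,-23.6557) T_B=(-2.6770,-22.8463) sweep=93.5736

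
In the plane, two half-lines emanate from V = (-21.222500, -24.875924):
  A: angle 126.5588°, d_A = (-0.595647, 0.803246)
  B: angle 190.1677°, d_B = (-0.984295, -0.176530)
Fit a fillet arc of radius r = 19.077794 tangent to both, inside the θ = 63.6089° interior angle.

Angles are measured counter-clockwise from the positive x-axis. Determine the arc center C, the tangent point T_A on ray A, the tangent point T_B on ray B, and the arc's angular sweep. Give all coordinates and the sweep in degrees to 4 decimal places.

bisector direction at 158.3632° = (-0.929540,0.368721)
center distance |VC| = r/sin(θ/2) = 19.077794/sin(31.8044°) = 36.199250
C = V + |VC|·bis = (-54.8712,-11.5285)
T_A = V + ((C−V)·d_A)·d_A = V + 30.7640·d_A = (-39.5470,-0.1649)
T_B = V + ((C−V)·d_B)·d_B = V + 30.7640·d_B = (-51.5034,-30.3067)
sweep = 180° − θ = 116.3911°

center=(-54.8712,-11.5285) T_A=(-39.5470,-0.1649) T_B=(-51.5034,-30.3067) sweep=116.3911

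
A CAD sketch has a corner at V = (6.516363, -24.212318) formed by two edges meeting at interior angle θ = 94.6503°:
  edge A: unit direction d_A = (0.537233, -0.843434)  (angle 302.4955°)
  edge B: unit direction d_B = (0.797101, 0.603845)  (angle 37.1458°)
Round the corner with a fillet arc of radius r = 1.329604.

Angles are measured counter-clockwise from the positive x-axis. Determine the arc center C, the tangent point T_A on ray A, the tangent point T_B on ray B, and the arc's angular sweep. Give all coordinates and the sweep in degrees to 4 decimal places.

center=(8.2964,-24.5319) T_A=(7.1749,-25.2462) T_B=(7.4935,-23.4721) sweep=85.3497

bisector direction at 349.8207° = (0.984259,-0.176730)
center distance |VC| = r/sin(θ/2) = 1.329604/sin(47.3252°) = 1.808463
C = V + |VC|·bis = (8.2964,-24.5319)
T_A = V + ((C−V)·d_A)·d_A = V + 1.2258·d_A = (7.1749,-25.2462)
T_B = V + ((C−V)·d_B)·d_B = V + 1.2258·d_B = (7.4935,-23.4721)
sweep = 180° − θ = 85.3497°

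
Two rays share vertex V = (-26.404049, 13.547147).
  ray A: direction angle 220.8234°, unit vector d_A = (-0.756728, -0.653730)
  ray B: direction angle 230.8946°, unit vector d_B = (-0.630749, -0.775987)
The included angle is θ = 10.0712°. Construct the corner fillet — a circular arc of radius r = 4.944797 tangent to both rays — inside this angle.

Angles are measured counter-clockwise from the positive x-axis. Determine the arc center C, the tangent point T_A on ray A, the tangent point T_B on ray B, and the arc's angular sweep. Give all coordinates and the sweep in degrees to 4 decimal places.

center=(-65.6373,-26.8805) T_A=(-68.8699,-23.1386) T_B=(-61.8002,-29.9994) sweep=169.9288

bisector direction at 225.8590° = (-0.696426,-0.717628)
center distance |VC| = r/sin(θ/2) = 4.944797/sin(5.0356°) = 56.335106
C = V + |VC|·bis = (-65.6373,-26.8805)
T_A = V + ((C−V)·d_A)·d_A = V + 56.1177·d_A = (-68.8699,-23.1386)
T_B = V + ((C−V)·d_B)·d_B = V + 56.1177·d_B = (-61.8002,-29.9994)
sweep = 180° − θ = 169.9288°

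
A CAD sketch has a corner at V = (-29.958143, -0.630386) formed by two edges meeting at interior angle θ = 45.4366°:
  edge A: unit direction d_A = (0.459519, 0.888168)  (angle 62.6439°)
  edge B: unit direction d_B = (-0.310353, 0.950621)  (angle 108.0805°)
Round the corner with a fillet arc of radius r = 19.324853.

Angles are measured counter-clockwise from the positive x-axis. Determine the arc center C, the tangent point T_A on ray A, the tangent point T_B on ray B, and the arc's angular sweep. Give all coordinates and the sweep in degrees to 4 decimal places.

bisector direction at 85.3622° = (0.080857,0.996726)
center distance |VC| = r/sin(θ/2) = 19.324853/sin(22.7183°) = 50.038372
C = V + |VC|·bis = (-25.9122,49.2441)
T_A = V + ((C−V)·d_A)·d_A = V + 46.1561·d_A = (-8.7485,40.3640)
T_B = V + ((C−V)·d_B)·d_B = V + 46.1561·d_B = (-44.2828,43.2466)
sweep = 180° − θ = 134.5634°

center=(-25.9122,49.2441) T_A=(-8.7485,40.3640) T_B=(-44.2828,43.2466) sweep=134.5634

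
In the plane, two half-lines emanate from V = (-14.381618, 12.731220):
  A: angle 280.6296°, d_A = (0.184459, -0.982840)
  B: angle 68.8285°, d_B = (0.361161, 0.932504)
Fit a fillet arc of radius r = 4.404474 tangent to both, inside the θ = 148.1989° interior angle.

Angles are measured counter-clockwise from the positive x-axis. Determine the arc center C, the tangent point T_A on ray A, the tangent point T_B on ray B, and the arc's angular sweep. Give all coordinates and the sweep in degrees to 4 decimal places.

bisector direction at 354.7291° = (0.995771,-0.091866)
center distance |VC| = r/sin(θ/2) = 4.404474/sin(74.0995°) = 4.579699
C = V + |VC|·bis = (-9.8213,12.3105)
T_A = V + ((C−V)·d_A)·d_A = V + 1.2547·d_A = (-14.1502,11.4981)
T_B = V + ((C−V)·d_B)·d_B = V + 1.2547·d_B = (-13.9285,13.9012)
sweep = 180° − θ = 31.8011°

center=(-9.8213,12.3105) T_A=(-14.1502,11.4981) T_B=(-13.9285,13.9012) sweep=31.8011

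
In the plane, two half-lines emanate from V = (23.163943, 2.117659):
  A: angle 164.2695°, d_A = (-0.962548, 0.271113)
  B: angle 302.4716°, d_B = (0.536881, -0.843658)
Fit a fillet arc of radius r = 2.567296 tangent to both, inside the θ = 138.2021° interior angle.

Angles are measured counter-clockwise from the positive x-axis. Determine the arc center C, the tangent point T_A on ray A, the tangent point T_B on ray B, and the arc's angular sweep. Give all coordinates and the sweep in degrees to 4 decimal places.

center=(21.5243,-0.0877) T_A=(22.2204,2.3834) T_B=(23.6902,1.2906) sweep=41.7979

bisector direction at 233.3705° = (-0.596637,-0.802511)
center distance |VC| = r/sin(θ/2) = 2.567296/sin(69.1011°) = 2.748090
C = V + |VC|·bis = (21.5243,-0.0877)
T_A = V + ((C−V)·d_A)·d_A = V + 0.9803·d_A = (22.2204,2.3834)
T_B = V + ((C−V)·d_B)·d_B = V + 0.9803·d_B = (23.6902,1.2906)
sweep = 180° − θ = 41.7979°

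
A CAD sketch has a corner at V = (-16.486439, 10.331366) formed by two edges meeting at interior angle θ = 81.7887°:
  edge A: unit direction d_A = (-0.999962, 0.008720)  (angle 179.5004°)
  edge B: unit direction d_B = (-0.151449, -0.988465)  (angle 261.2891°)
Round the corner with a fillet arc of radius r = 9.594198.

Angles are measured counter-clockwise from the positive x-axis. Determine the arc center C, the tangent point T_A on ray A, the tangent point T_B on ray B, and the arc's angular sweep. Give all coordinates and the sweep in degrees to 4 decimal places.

bisector direction at 220.3948° = (-0.761598,-0.648050)
center distance |VC| = r/sin(θ/2) = 9.594198/sin(40.8944°) = 14.655097
C = V + |VC|·bis = (-27.6477,0.8341)
T_A = V + ((C−V)·d_A)·d_A = V + 11.0781·d_A = (-27.5641,10.4280)
T_B = V + ((C−V)·d_B)·d_B = V + 11.0781·d_B = (-18.1642,-0.6189)
sweep = 180° − θ = 98.2113°

center=(-27.6477,0.8341) T_A=(-27.5641,10.4280) T_B=(-18.1642,-0.6189) sweep=98.2113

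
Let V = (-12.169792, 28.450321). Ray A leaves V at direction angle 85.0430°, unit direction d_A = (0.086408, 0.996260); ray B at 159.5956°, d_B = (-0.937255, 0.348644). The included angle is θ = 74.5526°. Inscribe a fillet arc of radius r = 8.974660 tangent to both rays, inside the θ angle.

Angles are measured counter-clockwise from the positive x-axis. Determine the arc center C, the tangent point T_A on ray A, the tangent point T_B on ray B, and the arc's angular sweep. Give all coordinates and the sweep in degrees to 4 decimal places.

bisector direction at 122.3193° = (-0.534637,0.845082)
center distance |VC| = r/sin(θ/2) = 8.974660/sin(37.2763°) = 14.818001
C = V + |VC|·bis = (-20.0920,40.9727)
T_A = V + ((C−V)·d_A)·d_A = V + 11.7910·d_A = (-11.1510,40.1973)
T_B = V + ((C−V)·d_B)·d_B = V + 11.7910·d_B = (-23.2210,32.5612)
sweep = 180° − θ = 105.4474°

center=(-20.0920,40.9727) T_A=(-11.1510,40.1973) T_B=(-23.2210,32.5612) sweep=105.4474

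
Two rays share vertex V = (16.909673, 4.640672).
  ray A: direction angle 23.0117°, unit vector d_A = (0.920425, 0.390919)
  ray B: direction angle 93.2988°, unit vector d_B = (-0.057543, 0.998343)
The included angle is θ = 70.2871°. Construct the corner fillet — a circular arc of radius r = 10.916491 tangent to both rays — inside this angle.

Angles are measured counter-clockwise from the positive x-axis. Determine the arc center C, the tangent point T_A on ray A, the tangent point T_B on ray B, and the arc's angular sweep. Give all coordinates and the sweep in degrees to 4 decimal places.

center=(26.9157,20.7507) T_A=(31.1832,10.7029) T_B=(16.0173,20.1225) sweep=109.7129

bisector direction at 58.1553° = (0.527619,0.849481)
center distance |VC| = r/sin(θ/2) = 10.916491/sin(35.1435°) = 18.964524
C = V + |VC|·bis = (26.9157,20.7507)
T_A = V + ((C−V)·d_A)·d_A = V + 15.5075·d_A = (31.1832,10.7029)
T_B = V + ((C−V)·d_B)·d_B = V + 15.5075·d_B = (16.0173,20.1225)
sweep = 180° − θ = 109.7129°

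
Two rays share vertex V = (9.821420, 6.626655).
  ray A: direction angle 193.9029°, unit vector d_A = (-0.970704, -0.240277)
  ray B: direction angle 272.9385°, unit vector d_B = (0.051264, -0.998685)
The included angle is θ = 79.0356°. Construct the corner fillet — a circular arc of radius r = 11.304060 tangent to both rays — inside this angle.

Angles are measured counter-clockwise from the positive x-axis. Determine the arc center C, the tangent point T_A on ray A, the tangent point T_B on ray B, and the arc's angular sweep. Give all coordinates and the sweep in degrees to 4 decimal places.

bisector direction at 233.4207° = (-0.595935,-0.803033)
center distance |VC| = r/sin(θ/2) = 11.304060/sin(39.5178°) = 17.764799
C = V + |VC|·bis = (-0.7652,-7.6391)
T_A = V + ((C−V)·d_A)·d_A = V + 13.7042·d_A = (-3.4813,3.3338)
T_B = V + ((C−V)·d_B)·d_B = V + 13.7042·d_B = (10.5240,-7.0596)
sweep = 180° − θ = 100.9644°

center=(-0.7652,-7.6391) T_A=(-3.4813,3.3338) T_B=(10.5240,-7.0596) sweep=100.9644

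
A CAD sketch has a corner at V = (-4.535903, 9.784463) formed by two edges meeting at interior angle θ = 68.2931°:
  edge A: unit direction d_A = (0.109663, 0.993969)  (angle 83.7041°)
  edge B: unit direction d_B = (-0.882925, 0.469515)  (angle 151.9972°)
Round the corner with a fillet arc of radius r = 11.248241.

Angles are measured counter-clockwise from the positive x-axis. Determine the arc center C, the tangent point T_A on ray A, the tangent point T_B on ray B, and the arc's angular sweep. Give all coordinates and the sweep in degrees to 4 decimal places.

bisector direction at 117.8507° = (-0.467168,0.884168)
center distance |VC| = r/sin(θ/2) = 11.248241/sin(34.1465°) = 20.039211
C = V + |VC|·bis = (-13.8976,27.5025)
T_A = V + ((C−V)·d_A)·d_A = V + 16.5845·d_A = (-2.7172,26.2690)
T_B = V + ((C−V)·d_B)·d_B = V + 16.5845·d_B = (-19.1788,17.5711)
sweep = 180° − θ = 111.7069°

center=(-13.8976,27.5025) T_A=(-2.7172,26.2690) T_B=(-19.1788,17.5711) sweep=111.7069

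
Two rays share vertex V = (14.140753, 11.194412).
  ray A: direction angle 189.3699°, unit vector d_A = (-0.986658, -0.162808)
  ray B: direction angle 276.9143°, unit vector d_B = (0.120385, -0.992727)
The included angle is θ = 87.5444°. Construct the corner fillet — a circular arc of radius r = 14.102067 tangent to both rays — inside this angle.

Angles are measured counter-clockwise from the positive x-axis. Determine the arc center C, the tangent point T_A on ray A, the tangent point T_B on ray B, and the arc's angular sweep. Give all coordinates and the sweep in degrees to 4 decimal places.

bisector direction at 233.1421° = (-0.599832,-0.800126)
center distance |VC| = r/sin(θ/2) = 14.102067/sin(43.7722°) = 20.384810
C = V + |VC|·bis = (1.9133,-5.1160)
T_A = V + ((C−V)·d_A)·d_A = V + 14.7198·d_A = (-0.3826,8.7979)
T_B = V + ((C−V)·d_B)·d_B = V + 14.7198·d_B = (15.9128,-3.4183)
sweep = 180° − θ = 92.4556°

center=(1.9133,-5.1160) T_A=(-0.3826,8.7979) T_B=(15.9128,-3.4183) sweep=92.4556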